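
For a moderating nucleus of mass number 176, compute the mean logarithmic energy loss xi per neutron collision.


xi = 1 + (A-1)^2/(2A) * ln((A-1)/(A+1))
xi = 1 + (176-1)^2/(2*176) * ln((176-1)/(176 +1))
xi = 0.011321

0.011321


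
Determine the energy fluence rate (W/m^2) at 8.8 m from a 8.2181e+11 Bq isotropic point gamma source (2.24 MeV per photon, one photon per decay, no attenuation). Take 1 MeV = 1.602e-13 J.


psi = A * E * 1.602e-13 / (4*pi*r^2)
psi = 8.2181e+11 * 2.24 * 1.602e-13 / (4*pi*8.8^2)
psi = 3.0304e-04 W/m^2

3.0304e-04


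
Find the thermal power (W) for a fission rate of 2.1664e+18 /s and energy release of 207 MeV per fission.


P = fission_rate * E_MeV * 1.602e-13
P = 2.1664e+18 * 207 * 1.602e-13
P = 7.1841e+07 W

7.1841e+07


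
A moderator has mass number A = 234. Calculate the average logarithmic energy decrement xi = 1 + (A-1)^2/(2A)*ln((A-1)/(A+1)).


xi = 1 + (A-1)^2/(2A) * ln((A-1)/(A+1))
xi = 1 + (234-1)^2/(2*234) * ln((234-1)/(234 +1))
xi = 0.0085227

0.0085227


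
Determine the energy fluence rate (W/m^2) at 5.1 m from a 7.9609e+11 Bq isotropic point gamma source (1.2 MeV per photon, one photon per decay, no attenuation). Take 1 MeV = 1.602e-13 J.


psi = A * E * 1.602e-13 / (4*pi*r^2)
psi = 7.9609e+11 * 1.2 * 1.602e-13 / (4*pi*5.1^2)
psi = 4.6823e-04 W/m^2

4.6823e-04


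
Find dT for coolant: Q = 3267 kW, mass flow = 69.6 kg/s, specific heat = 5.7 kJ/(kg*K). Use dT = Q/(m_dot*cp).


dT = Q / (m_dot * cp)
dT = 3267 / (69.6 * 5.7)
dT = 8.2350 C

8.2350


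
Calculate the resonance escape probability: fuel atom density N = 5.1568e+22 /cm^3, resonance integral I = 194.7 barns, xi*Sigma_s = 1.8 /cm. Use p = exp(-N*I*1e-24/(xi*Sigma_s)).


p = exp(-N * I * 1e-24 / (xi*Sigma_s))
p = exp(-5.1568e+22 * 194.7 * 1e-24 / 1.8)
p = 0.0037804

0.0037804


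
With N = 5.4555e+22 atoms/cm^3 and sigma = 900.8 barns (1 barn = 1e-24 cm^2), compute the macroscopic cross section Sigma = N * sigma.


Sigma = N * sigma_barns * 1e-24
Sigma = 5.4555e+22 * 900.8 * 1e-24
Sigma = 49.143 /cm

49.143


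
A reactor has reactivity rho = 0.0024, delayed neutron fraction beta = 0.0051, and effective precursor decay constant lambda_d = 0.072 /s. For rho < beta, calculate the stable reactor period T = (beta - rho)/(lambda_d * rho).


T = (beta - rho) / (lambda_d * rho)
T = (0.0051 - 0.0024) / (0.072 * 0.0024)
T = 15.625 s

15.625


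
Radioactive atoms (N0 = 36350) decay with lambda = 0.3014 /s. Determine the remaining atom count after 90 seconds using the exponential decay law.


N = N0 * exp(-lambda * t)
N = 36350 * exp(-0.3014 * 90)
N = 6.0233e-08

6.0233e-08


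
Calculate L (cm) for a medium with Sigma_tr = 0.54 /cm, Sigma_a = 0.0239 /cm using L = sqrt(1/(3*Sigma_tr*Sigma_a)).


D = 1 / (3 * Sigma_tr) = 1 / (3 * 0.54) = 0.6172840 cm
L = sqrt(D / Sigma_a)
L = sqrt(0.6172840 / 0.0239)
L = 5.0821 cm

5.0821


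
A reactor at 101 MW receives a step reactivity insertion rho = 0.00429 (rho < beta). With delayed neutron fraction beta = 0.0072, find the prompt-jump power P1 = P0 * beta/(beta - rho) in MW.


P1/P0 = beta / (beta - rho)
P1/P0 = 0.0072 / (0.0072 - 0.00429) = 2.474227
P1 = 101 * 2.474227 = 249.90 MW

249.90


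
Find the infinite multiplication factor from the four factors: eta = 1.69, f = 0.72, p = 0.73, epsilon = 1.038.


k_inf = eta * f * p * epsilon
k_inf = 1.69 * 0.72 * 0.73 * 1.038
k_inf = 0.92202

0.92202


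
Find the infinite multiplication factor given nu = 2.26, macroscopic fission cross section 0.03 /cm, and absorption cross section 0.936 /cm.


k_inf = nu * Sigma_f / Sigma_a
k_inf = 2.26 * 0.03 / 0.936
k_inf = 0.072436

0.072436


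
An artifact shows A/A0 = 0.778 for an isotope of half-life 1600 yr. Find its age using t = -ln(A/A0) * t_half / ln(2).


lambda = ln(2) / t_half = ln(2) / 1600 = 4.332170e-04 /yr
t = -ln(A/A0) / lambda
t = -ln(0.778) / 4.332170e-04
t = 579.45 yr

579.45


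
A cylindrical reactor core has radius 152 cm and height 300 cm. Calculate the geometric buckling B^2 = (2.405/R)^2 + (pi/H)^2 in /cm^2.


B^2 = (2.405/R)^2 + (pi/H)^2
B^2 = (2.405/152)^2 + (pi/300)^2
B^2 = 3.6001e-04 /cm^2

3.6001e-04


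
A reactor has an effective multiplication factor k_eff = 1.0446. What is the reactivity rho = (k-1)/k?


rho = (k_eff - 1) / k_eff
rho = (1.0446 - 1) / 1.0446
rho = 0.042696

0.042696


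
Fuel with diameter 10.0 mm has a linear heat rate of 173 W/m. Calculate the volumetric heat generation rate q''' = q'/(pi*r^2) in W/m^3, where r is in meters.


r = D / 2 / 1000 = 10.0 / 2 / 1000 = 0.005 m
q''' = q' / (pi * r^2)
q''' = 173 / (pi * 0.005^2)
q''' = 2.2027e+06 W/m^3

2.2027e+06


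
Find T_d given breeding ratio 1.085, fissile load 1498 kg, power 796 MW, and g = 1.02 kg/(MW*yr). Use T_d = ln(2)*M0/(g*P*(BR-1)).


Breeding gain G = BR - 1 = 1.085 - 1 = 0.085
Fissile production rate = g * P * G = 1.02 * 796 * 0.085 = 69.0132 kg/yr
T_d = ln(2) * M0 / (g * P * G)
T_d = ln(2) * 1498 / 69.0132 = 15.045 yr

15.045


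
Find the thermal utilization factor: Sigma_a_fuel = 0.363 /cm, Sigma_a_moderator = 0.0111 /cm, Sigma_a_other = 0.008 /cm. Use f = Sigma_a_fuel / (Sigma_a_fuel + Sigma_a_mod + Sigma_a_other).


f = Sigma_a_fuel / (Sigma_a_fuel + Sigma_a_mod + Sigma_a_other)
f = 0.363 / (0.363 + 0.0111 + 0.008)
f = 0.95001

0.95001


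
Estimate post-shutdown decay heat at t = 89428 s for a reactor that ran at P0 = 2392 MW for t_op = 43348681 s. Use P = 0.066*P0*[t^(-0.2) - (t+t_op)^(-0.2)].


P/P0 = 0.066 * [t^(-0.2) - (t + t_op)^(-0.2)]
P/P0 = 0.066 * [89428^(-0.2) - (89428 + 43348681)^(-0.2)]
P/P0 = 0.066 * [0.1022599 - 0.02967740] = 0.004790445
P = 2392 * 0.004790445 = 11.459 MW

11.459


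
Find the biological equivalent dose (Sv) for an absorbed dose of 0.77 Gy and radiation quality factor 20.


H = D * Q
H = 0.77 * 20
H = 15.400 Sv

15.400


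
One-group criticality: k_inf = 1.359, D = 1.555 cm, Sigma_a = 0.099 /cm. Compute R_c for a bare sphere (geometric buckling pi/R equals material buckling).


L^2 = D / Sigma_a = 1.555 / 0.099 = 15.70707 cm^2
B_m^2 = (k_inf - 1) / L^2 = (1.359 - 1) / 15.70707 = 0.02285595 /cm^2
For a bare sphere: B_g = pi/R, so R_c = pi / sqrt(B_m^2)
R_c = pi / sqrt(0.02285595) = 20.780 cm

20.780


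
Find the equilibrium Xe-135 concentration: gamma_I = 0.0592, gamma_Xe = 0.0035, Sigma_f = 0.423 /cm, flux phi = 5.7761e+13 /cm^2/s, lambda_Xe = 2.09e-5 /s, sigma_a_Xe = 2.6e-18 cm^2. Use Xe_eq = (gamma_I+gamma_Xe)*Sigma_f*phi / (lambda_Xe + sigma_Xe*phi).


Xe_eq = (gamma_I + gamma_Xe) * Sigma_f * phi / (lambda_Xe + sigma_Xe * phi)
Numerator = (0.0592 + 0.0035) * 0.423 * 5.7761e+13 = 1.531943e+12
Denominator = 2.09e-5 + 2.6e-18 * 5.7761e+13 = 1.710786e-04
Xe_eq = 1.531943e+12 / 1.710786e-04 = 8.9546e+15 /cm^3

8.9546e+15


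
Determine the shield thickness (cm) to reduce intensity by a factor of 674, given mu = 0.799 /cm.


x = ln(factor) / mu
x = ln(674) / 0.799
x = 8.1517 cm

8.1517


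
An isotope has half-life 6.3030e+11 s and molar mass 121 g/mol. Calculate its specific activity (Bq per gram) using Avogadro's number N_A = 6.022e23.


lambda = ln(2) / t_half = ln(2) / 6.3030e+11 = 1.099710e-12 /s
SA = lambda * N_A / M
SA = 1.099710e-12 * 6.022e23 / 121
SA = 5.4731e+09 Bq/g

5.4731e+09


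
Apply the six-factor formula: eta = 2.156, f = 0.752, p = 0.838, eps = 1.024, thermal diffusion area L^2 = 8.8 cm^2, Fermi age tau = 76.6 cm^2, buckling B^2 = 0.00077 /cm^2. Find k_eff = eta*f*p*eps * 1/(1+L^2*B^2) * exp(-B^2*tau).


k_inf = eta*f*p*eps = 2.156*0.752*0.838*1.024 = 1.391267
P_TNL = 1/(1 + L^2*B^2) = 1/(1 + 8.8*0.00077) = 0.9932696
P_FNL = exp(-B^2*tau) = exp(-0.00077*76.6) = 0.9427237
k_eff = k_inf * P_TNL * P_FNL = 1.391267 * 0.9932696 * 0.9427237
k_eff = 1.3028

1.3028


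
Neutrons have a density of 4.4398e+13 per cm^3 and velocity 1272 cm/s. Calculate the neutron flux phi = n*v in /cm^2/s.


phi = n * v
phi = 4.4398e+13 * 1272
phi = 5.6474e+16 /cm^2/s

5.6474e+16


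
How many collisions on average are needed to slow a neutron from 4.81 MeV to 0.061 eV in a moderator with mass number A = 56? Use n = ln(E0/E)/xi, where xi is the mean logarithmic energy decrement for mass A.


xi = 1 + (A-1)^2/(2A)*ln((A-1)/(A+1)) = 0.03529286 (for A = 56)
n = ln(E0/E) / xi
n = ln(4.81e6 / 0.061) / 0.03529286
n = ln(7.885246e+07) / 0.03529286 = 515.21

515.21


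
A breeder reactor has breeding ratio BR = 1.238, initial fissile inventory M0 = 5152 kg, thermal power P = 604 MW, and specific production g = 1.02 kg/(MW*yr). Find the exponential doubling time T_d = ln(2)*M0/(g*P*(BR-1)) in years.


Breeding gain G = BR - 1 = 1.238 - 1 = 0.238
Fissile production rate = g * P * G = 1.02 * 604 * 0.238 = 146.62704 kg/yr
T_d = ln(2) * M0 / (g * P * G)
T_d = ln(2) * 5152 / 146.62704 = 24.355 yr

24.355


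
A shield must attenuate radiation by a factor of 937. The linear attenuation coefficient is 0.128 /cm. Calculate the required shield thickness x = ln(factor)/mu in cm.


x = ln(factor) / mu
x = ln(937) / 0.128
x = 53.458 cm

53.458


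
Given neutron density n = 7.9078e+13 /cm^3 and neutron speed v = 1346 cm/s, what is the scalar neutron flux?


phi = n * v
phi = 7.9078e+13 * 1346
phi = 1.0644e+17 /cm^2/s

1.0644e+17


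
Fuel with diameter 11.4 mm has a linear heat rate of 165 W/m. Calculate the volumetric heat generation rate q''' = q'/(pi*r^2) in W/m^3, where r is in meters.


r = D / 2 / 1000 = 11.4 / 2 / 1000 = 0.0057 m
q''' = q' / (pi * r^2)
q''' = 165 / (pi * 0.0057^2)
q''' = 1.6165e+06 W/m^3

1.6165e+06


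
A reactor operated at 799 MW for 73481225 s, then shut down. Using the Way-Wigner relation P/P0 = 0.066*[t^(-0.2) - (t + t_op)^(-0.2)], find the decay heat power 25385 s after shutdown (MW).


P/P0 = 0.066 * [t^(-0.2) - (t + t_op)^(-0.2)]
P/P0 = 0.066 * [25385^(-0.2) - (25385 + 73481225)^(-0.2)]
P/P0 = 0.066 * [0.1315481 - 0.02671374] = 0.006919068
P = 799 * 0.006919068 = 5.5283 MW

5.5283


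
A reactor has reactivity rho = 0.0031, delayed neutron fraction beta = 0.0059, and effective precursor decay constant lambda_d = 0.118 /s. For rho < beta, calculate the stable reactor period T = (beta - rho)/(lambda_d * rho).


T = (beta - rho) / (lambda_d * rho)
T = (0.0059 - 0.0031) / (0.118 * 0.0031)
T = 7.6545 s

7.6545


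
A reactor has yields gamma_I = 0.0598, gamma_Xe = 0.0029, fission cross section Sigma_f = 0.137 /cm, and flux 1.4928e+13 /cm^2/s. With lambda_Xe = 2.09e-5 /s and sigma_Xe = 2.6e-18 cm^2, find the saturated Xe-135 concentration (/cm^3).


Xe_eq = (gamma_I + gamma_Xe) * Sigma_f * phi / (lambda_Xe + sigma_Xe * phi)
Numerator = (0.0598 + 0.0029) * 0.137 * 1.4928e+13 = 1.282300e+11
Denominator = 2.09e-5 + 2.6e-18 * 1.4928e+13 = 5.971280e-05
Xe_eq = 1.282300e+11 / 5.971280e-05 = 2.1474e+15 /cm^3

2.1474e+15


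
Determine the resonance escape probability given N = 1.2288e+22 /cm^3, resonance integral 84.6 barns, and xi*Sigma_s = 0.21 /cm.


p = exp(-N * I * 1e-24 / (xi*Sigma_s))
p = exp(-1.2288e+22 * 84.6 * 1e-24 / 0.21)
p = 0.0070812

0.0070812


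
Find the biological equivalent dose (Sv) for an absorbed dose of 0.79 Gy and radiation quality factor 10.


H = D * Q
H = 0.79 * 10
H = 7.9000 Sv

7.9000


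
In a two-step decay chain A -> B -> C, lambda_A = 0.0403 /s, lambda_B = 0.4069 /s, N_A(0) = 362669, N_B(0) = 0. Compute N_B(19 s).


N_B(t) = lambda_A * N_A0 / (lambda_B - lambda_A) * [exp(-lambda_A*t) - exp(-lambda_B*t)]
exp(-0.0403*19) = 0.4650083; exp(-0.4069*19) = 4.389610e-04
N_B = 0.0403 * 362669 / (0.4069 - 0.0403) * (0.4650083 - 4.389610e-04)
N_B = 18521

18521


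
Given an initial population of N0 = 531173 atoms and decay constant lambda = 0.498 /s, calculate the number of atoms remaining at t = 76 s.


N = N0 * exp(-lambda * t)
N = 531173 * exp(-0.498 * 76)
N = 1.9411e-11

1.9411e-11


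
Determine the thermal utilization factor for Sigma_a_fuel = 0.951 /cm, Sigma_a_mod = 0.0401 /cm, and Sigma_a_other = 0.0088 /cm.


f = Sigma_a_fuel / (Sigma_a_fuel + Sigma_a_mod + Sigma_a_other)
f = 0.951 / (0.951 + 0.0401 + 0.0088)
f = 0.95110

0.95110


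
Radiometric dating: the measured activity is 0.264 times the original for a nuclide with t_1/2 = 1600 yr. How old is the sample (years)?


lambda = ln(2) / t_half = ln(2) / 1600 = 4.332170e-04 /yr
t = -ln(A/A0) / lambda
t = -ln(0.264) / 4.332170e-04
t = 3074.2 yr

3074.2


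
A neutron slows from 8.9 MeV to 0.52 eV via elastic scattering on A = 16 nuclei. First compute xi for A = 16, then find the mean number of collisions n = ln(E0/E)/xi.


xi = 1 + (A-1)^2/(2A)*ln((A-1)/(A+1)) = 0.1199467 (for A = 16)
n = ln(E0/E) / xi
n = ln(8.9e6 / 0.52) / 0.1199467
n = ln(1.711538e+07) / 0.1199467 = 138.86

138.86


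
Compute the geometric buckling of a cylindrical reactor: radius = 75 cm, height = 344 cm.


B^2 = (2.405/R)^2 + (pi/H)^2
B^2 = (2.405/75)^2 + (pi/344)^2
B^2 = 0.0011117 /cm^2

0.0011117


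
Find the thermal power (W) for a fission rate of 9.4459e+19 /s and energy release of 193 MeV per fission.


P = fission_rate * E_MeV * 1.602e-13
P = 9.4459e+19 * 193 * 1.602e-13
P = 2.9205e+09 W

2.9205e+09


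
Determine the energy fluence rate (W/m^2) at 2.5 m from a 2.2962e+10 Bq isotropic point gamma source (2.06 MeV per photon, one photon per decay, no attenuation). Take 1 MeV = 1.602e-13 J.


psi = A * E * 1.602e-13 / (4*pi*r^2)
psi = 2.2962e+10 * 2.06 * 1.602e-13 / (4*pi*2.5^2)
psi = 9.6483e-05 W/m^2

9.6483e-05


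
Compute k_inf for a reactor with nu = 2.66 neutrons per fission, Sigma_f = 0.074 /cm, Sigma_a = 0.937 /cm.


k_inf = nu * Sigma_f / Sigma_a
k_inf = 2.66 * 0.074 / 0.937
k_inf = 0.21007

0.21007


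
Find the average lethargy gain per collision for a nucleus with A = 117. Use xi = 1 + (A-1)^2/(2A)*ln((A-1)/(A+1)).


xi = 1 + (A-1)^2/(2A) * ln((A-1)/(A+1))
xi = 1 + (117-1)^2/(2*117) * ln((117-1)/(117 +1))
xi = 0.016997

0.016997


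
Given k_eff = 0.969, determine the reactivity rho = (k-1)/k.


rho = (k_eff - 1) / k_eff
rho = (0.969 - 1) / 0.969
rho = -0.031992

-0.031992


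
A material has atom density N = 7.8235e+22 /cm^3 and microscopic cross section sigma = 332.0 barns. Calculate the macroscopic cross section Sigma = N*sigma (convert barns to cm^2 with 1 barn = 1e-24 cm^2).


Sigma = N * sigma_barns * 1e-24
Sigma = 7.8235e+22 * 332.0 * 1e-24
Sigma = 25.974 /cm

25.974


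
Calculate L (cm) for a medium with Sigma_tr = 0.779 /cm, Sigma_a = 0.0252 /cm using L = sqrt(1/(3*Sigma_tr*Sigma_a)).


D = 1 / (3 * Sigma_tr) = 1 / (3 * 0.779) = 0.4278990 cm
L = sqrt(D / Sigma_a)
L = sqrt(0.4278990 / 0.0252)
L = 4.1207 cm

4.1207


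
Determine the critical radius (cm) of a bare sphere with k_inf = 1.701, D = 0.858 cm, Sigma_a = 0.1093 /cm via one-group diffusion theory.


L^2 = D / Sigma_a = 0.858 / 0.1093 = 7.849954 cm^2
B_m^2 = (k_inf - 1) / L^2 = (1.701 - 1) / 7.849954 = 0.08929989 /cm^2
For a bare sphere: B_g = pi/R, so R_c = pi / sqrt(B_m^2)
R_c = pi / sqrt(0.08929989) = 10.513 cm

10.513


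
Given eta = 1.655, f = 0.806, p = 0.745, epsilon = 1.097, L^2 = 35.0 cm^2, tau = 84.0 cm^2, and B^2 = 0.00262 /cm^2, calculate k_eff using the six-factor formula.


k_inf = eta*f*p*eps = 1.655*0.806*0.745*1.097 = 1.090174
P_TNL = 1/(1 + L^2*B^2) = 1/(1 + 35.0*0.00262) = 0.9160026
P_FNL = exp(-B^2*tau) = exp(-0.00262*84.0) = 0.8024546
k_eff = k_inf * P_TNL * P_FNL = 1.090174 * 0.9160026 * 0.8024546
k_eff = 0.80133

0.80133


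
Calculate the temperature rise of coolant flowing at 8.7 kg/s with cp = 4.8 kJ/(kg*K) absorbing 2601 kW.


dT = Q / (m_dot * cp)
dT = 2601 / (8.7 * 4.8)
dT = 62.284 C

62.284


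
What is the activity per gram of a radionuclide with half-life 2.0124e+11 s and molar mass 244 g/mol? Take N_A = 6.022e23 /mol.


lambda = ln(2) / t_half = ln(2) / 2.0124e+11 = 3.444381e-12 /s
SA = lambda * N_A / M
SA = 3.444381e-12 * 6.022e23 / 244
SA = 8.5008e+09 Bq/g

8.5008e+09


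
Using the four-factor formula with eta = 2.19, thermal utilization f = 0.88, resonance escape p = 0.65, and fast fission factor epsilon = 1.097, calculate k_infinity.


k_inf = eta * f * p * epsilon
k_inf = 2.19 * 0.88 * 0.65 * 1.097
k_inf = 1.3742

1.3742


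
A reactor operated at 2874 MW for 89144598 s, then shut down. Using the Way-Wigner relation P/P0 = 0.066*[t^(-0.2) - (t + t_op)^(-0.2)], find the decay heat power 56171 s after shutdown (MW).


P/P0 = 0.066 * [t^(-0.2) - (t + t_op)^(-0.2)]
P/P0 = 0.066 * [56171^(-0.2) - (56171 + 89144598)^(-0.2)]
P/P0 = 0.066 * [0.1122271 - 0.02569960] = 0.005710815
P = 2874 * 0.005710815 = 16.413 MW

16.413


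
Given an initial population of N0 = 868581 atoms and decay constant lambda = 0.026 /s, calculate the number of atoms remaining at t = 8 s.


N = N0 * exp(-lambda * t)
N = 868581 * exp(-0.026 * 8)
N = 705468

705468


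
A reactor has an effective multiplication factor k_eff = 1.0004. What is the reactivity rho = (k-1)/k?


rho = (k_eff - 1) / k_eff
rho = (1.0004 - 1) / 1.0004
rho = 3.9984e-04

3.9984e-04


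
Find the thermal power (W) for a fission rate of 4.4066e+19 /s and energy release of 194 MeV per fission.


P = fission_rate * E_MeV * 1.602e-13
P = 4.4066e+19 * 194 * 1.602e-13
P = 1.3695e+09 W

1.3695e+09


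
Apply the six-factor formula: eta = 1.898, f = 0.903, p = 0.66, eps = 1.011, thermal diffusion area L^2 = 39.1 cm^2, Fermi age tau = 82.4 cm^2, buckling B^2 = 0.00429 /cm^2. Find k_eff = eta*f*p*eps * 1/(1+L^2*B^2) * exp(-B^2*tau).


k_inf = eta*f*p*eps = 1.898*0.903*0.66*1.011 = 1.143613
P_TNL = 1/(1 + L^2*B^2) = 1/(1 + 39.1*0.00429) = 0.8563557
P_FNL = exp(-B^2*tau) = exp(-0.00429*82.4) = 0.7022288
k_eff = k_inf * P_TNL * P_FNL = 1.143613 * 0.8563557 * 0.7022288
k_eff = 0.68772

0.68772


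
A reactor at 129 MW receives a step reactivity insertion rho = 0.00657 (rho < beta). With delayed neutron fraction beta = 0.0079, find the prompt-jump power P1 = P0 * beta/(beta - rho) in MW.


P1/P0 = beta / (beta - rho)
P1/P0 = 0.0079 / (0.0079 - 0.00657) = 5.939850
P1 = 129 * 5.939850 = 766.24 MW

766.24


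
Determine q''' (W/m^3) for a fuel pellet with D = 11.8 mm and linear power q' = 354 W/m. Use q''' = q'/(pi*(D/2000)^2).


r = D / 2 / 1000 = 11.8 / 2 / 1000 = 0.0059 m
q''' = q' / (pi * r^2)
q''' = 354 / (pi * 0.0059^2)
q''' = 3.2370e+06 W/m^3

3.2370e+06


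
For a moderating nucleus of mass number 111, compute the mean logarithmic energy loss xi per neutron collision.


xi = 1 + (A-1)^2/(2A) * ln((A-1)/(A+1))
xi = 1 + (111-1)^2/(2*111) * ln((111-1)/(111 +1))
xi = 0.017910

0.017910


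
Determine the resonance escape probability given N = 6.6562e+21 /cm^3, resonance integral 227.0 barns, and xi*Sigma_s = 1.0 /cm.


p = exp(-N * I * 1e-24 / (xi*Sigma_s))
p = exp(-6.6562e+21 * 227.0 * 1e-24 / 1.0)
p = 0.22070

0.22070


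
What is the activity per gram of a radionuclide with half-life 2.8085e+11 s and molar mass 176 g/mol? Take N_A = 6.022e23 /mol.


lambda = ln(2) / t_half = ln(2) / 2.8085e+11 = 2.468033e-12 /s
SA = lambda * N_A / M
SA = 2.468033e-12 * 6.022e23 / 176
SA = 8.4446e+09 Bq/g

8.4446e+09


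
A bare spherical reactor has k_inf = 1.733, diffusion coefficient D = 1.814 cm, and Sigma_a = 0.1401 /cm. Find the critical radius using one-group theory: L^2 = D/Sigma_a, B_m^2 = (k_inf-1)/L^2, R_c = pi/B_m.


L^2 = D / Sigma_a = 1.814 / 0.1401 = 12.94789 cm^2
B_m^2 = (k_inf - 1) / L^2 = (1.733 - 1) / 12.94789 = 0.05661154 /cm^2
For a bare sphere: B_g = pi/R, so R_c = pi / sqrt(B_m^2)
R_c = pi / sqrt(0.05661154) = 13.204 cm

13.204


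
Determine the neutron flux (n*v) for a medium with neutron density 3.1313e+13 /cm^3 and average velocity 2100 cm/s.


phi = n * v
phi = 3.1313e+13 * 2100
phi = 6.5757e+16 /cm^2/s

6.5757e+16


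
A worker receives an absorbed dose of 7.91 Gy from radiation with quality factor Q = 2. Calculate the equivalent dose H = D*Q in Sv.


H = D * Q
H = 7.91 * 2
H = 15.820 Sv

15.820


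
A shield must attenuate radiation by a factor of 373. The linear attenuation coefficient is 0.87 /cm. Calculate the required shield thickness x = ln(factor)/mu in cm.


x = ln(factor) / mu
x = ln(373) / 0.87
x = 6.8064 cm

6.8064


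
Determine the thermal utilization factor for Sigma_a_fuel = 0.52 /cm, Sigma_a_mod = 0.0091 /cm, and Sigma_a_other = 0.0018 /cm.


f = Sigma_a_fuel / (Sigma_a_fuel + Sigma_a_mod + Sigma_a_other)
f = 0.52 / (0.52 + 0.0091 + 0.0018)
f = 0.97947

0.97947


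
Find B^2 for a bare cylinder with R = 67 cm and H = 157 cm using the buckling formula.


B^2 = (2.405/R)^2 + (pi/H)^2
B^2 = (2.405/67)^2 + (pi/157)^2
B^2 = 0.0016889 /cm^2

0.0016889


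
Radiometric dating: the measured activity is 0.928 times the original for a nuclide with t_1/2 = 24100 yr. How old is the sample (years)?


lambda = ln(2) / t_half = ln(2) / 24100 = 2.876129e-05 /yr
t = -ln(A/A0) / lambda
t = -ln(0.928) / 2.876129e-05
t = 2598.1 yr

2598.1


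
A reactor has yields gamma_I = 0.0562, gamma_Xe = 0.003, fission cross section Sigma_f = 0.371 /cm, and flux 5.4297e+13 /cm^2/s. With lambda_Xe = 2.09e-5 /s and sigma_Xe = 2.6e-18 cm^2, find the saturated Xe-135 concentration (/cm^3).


Xe_eq = (gamma_I + gamma_Xe) * Sigma_f * phi / (lambda_Xe + sigma_Xe * phi)
Numerator = (0.0562 + 0.003) * 0.371 * 5.4297e+13 = 1.192536e+12
Denominator = 2.09e-5 + 2.6e-18 * 5.4297e+13 = 1.620722e-04
Xe_eq = 1.192536e+12 / 1.620722e-04 = 7.3581e+15 /cm^3

7.3581e+15


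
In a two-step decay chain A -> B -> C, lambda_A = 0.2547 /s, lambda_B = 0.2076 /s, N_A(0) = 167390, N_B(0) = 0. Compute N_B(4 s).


N_B(t) = lambda_A * N_A0 / (lambda_B - lambda_A) * [exp(-lambda_A*t) - exp(-lambda_B*t)]
exp(-0.2547*4) = 0.3610279; exp(-0.2076*4) = 0.4358749
N_B = 0.2547 * 167390 / (0.2076 - 0.2547) * (0.3610279 - 0.4358749)
N_B = 67750

67750


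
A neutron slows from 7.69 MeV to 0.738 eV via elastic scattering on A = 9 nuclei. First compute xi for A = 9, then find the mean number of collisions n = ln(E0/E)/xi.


xi = 1 + (A-1)^2/(2A)*ln((A-1)/(A+1)) = 0.2066007 (for A = 9)
n = ln(E0/E) / xi
n = ln(7.69e6 / 0.738) / 0.2066007
n = ln(1.042005e+07) / 0.2066007 = 78.215

78.215


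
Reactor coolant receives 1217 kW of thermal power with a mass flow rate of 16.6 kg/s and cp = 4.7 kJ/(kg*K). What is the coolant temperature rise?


dT = Q / (m_dot * cp)
dT = 1217 / (16.6 * 4.7)
dT = 15.599 C

15.599


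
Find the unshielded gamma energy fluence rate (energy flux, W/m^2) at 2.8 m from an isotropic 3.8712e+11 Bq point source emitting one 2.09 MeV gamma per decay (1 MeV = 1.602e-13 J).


psi = A * E * 1.602e-13 / (4*pi*r^2)
psi = 3.8712e+11 * 2.09 * 1.602e-13 / (4*pi*2.8^2)
psi = 0.0013156 W/m^2

0.0013156


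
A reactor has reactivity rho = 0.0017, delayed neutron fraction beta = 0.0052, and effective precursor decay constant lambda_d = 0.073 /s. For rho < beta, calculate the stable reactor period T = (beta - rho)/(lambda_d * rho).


T = (beta - rho) / (lambda_d * rho)
T = (0.0052 - 0.0017) / (0.073 * 0.0017)
T = 28.203 s

28.203


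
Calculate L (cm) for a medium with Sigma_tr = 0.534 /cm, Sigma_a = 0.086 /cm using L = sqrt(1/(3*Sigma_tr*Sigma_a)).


D = 1 / (3 * Sigma_tr) = 1 / (3 * 0.534) = 0.6242197 cm
L = sqrt(D / Sigma_a)
L = sqrt(0.6242197 / 0.086)
L = 2.6941 cm

2.6941


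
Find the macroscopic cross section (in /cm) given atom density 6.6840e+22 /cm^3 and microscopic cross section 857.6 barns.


Sigma = N * sigma_barns * 1e-24
Sigma = 6.6840e+22 * 857.6 * 1e-24
Sigma = 57.322 /cm

57.322


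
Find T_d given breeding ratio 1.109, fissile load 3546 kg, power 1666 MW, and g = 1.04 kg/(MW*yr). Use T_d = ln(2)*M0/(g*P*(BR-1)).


Breeding gain G = BR - 1 = 1.109 - 1 = 0.109
Fissile production rate = g * P * G = 1.04 * 1666 * 0.109 = 188.85776 kg/yr
T_d = ln(2) * M0 / (g * P * G)
T_d = ln(2) * 3546 / 188.85776 = 13.015 yr

13.015


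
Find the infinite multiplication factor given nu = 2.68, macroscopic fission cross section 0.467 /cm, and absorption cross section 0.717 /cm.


k_inf = nu * Sigma_f / Sigma_a
k_inf = 2.68 * 0.467 / 0.717
k_inf = 1.7456

1.7456


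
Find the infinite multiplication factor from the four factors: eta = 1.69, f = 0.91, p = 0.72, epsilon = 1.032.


k_inf = eta * f * p * epsilon
k_inf = 1.69 * 0.91 * 0.72 * 1.032
k_inf = 1.1427

1.1427


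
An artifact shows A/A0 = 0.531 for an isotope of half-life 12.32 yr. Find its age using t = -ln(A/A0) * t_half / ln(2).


lambda = ln(2) / t_half = ln(2) / 12.32 = 0.05626195 /yr
t = -ln(A/A0) / lambda
t = -ln(0.531) / 0.05626195
t = 11.251 yr

11.251


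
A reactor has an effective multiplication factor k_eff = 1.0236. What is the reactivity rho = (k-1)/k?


rho = (k_eff - 1) / k_eff
rho = (1.0236 - 1) / 1.0236
rho = 0.023056

0.023056


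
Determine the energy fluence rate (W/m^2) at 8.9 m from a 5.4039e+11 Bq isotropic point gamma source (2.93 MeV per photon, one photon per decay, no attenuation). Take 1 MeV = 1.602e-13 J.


psi = A * E * 1.602e-13 / (4*pi*r^2)
psi = 5.4039e+11 * 2.93 * 1.602e-13 / (4*pi*8.9^2)
psi = 2.5483e-04 W/m^2

2.5483e-04


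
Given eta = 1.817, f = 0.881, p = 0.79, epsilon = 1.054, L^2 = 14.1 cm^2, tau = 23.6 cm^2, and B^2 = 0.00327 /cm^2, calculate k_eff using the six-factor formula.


k_inf = eta*f*p*eps = 1.817*0.881*0.79*1.054 = 1.332903
P_TNL = 1/(1 + L^2*B^2) = 1/(1 + 14.1*0.00327) = 0.9559252
P_FNL = exp(-B^2*tau) = exp(-0.00327*23.6) = 0.9257306
k_eff = k_inf * P_TNL * P_FNL = 1.332903 * 0.9559252 * 0.9257306
k_eff = 1.1795

1.1795


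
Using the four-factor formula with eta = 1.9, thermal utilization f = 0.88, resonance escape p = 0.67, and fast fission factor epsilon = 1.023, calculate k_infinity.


k_inf = eta * f * p * epsilon
k_inf = 1.9 * 0.88 * 0.67 * 1.023
k_inf = 1.1460

1.1460


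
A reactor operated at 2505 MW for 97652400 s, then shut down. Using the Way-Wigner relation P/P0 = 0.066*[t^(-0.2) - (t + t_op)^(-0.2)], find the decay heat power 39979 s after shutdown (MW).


P/P0 = 0.066 * [t^(-0.2) - (t + t_op)^(-0.2)]
P/P0 = 0.066 * [39979^(-0.2) - (39979 + 97652400)^(-0.2)]
P/P0 = 0.066 * [0.1201251 - 0.02523643] = 0.006262652
P = 2505 * 0.006262652 = 15.688 MW

15.688


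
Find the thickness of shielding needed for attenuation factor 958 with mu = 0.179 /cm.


x = ln(factor) / mu
x = ln(958) / 0.179
x = 38.351 cm

38.351


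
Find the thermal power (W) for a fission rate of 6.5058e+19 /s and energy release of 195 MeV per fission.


P = fission_rate * E_MeV * 1.602e-13
P = 6.5058e+19 * 195 * 1.602e-13
P = 2.0323e+09 W

2.0323e+09


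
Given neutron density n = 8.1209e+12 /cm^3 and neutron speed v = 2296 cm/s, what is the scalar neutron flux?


phi = n * v
phi = 8.1209e+12 * 2296
phi = 1.8646e+16 /cm^2/s

1.8646e+16


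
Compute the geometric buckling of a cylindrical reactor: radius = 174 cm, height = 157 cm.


B^2 = (2.405/R)^2 + (pi/H)^2
B^2 = (2.405/174)^2 + (pi/157)^2
B^2 = 5.9145e-04 /cm^2

5.9145e-04


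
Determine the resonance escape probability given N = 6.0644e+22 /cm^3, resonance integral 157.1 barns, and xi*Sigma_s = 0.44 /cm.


p = exp(-N * I * 1e-24 / (xi*Sigma_s))
p = exp(-6.0644e+22 * 157.1 * 1e-24 / 0.44)
p = 3.9479e-10

3.9479e-10


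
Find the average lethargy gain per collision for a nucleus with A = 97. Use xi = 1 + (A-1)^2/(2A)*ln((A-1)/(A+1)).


xi = 1 + (A-1)^2/(2A) * ln((A-1)/(A+1))
xi = 1 + (97-1)^2/(2*97) * ln((97-1)/(97 +1))
xi = 0.020478

0.020478


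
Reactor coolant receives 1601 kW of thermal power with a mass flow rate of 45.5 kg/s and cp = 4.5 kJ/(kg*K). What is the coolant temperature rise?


dT = Q / (m_dot * cp)
dT = 1601 / (45.5 * 4.5)
dT = 7.8193 C

7.8193


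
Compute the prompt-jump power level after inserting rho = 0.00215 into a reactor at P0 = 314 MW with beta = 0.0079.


P1/P0 = beta / (beta - rho)
P1/P0 = 0.0079 / (0.0079 - 0.00215) = 1.373913
P1 = 314 * 1.373913 = 431.41 MW

431.41


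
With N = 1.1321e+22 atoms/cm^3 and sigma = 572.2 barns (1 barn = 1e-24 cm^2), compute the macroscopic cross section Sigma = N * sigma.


Sigma = N * sigma_barns * 1e-24
Sigma = 1.1321e+22 * 572.2 * 1e-24
Sigma = 6.4779 /cm

6.4779


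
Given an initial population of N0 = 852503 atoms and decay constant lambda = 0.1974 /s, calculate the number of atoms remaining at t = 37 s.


N = N0 * exp(-lambda * t)
N = 852503 * exp(-0.1974 * 37)
N = 573.71

573.71


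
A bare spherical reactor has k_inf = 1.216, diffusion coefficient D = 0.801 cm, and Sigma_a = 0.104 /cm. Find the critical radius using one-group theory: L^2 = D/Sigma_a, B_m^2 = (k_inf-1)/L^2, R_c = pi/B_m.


L^2 = D / Sigma_a = 0.801 / 0.104 = 7.701923 cm^2
B_m^2 = (k_inf - 1) / L^2 = (1.216 - 1) / 7.701923 = 0.02804494 /cm^2
For a bare sphere: B_g = pi/R, so R_c = pi / sqrt(B_m^2)
R_c = pi / sqrt(0.02804494) = 18.760 cm

18.760


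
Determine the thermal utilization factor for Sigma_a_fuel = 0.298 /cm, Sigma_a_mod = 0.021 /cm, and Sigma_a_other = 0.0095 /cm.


f = Sigma_a_fuel / (Sigma_a_fuel + Sigma_a_mod + Sigma_a_other)
f = 0.298 / (0.298 + 0.021 + 0.0095)
f = 0.90715

0.90715


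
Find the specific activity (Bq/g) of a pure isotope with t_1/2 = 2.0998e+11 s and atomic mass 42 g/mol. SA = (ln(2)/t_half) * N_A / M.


lambda = ln(2) / t_half = ln(2) / 2.0998e+11 = 3.301015e-12 /s
SA = lambda * N_A / M
SA = 3.301015e-12 * 6.022e23 / 42
SA = 4.7330e+10 Bq/g

4.7330e+10


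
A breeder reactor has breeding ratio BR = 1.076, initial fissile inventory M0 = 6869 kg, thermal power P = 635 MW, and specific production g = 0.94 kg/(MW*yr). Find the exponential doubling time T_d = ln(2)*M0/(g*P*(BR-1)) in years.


Breeding gain G = BR - 1 = 1.076 - 1 = 0.076
Fissile production rate = g * P * G = 0.94 * 635 * 0.076 = 45.3644 kg/yr
T_d = ln(2) * M0 / (g * P * G)
T_d = ln(2) * 6869 / 45.3644 = 104.96 yr

104.96


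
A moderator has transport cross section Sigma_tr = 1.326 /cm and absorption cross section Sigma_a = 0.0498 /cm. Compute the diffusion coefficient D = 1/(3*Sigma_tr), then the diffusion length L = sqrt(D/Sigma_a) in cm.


D = 1 / (3 * Sigma_tr) = 1 / (3 * 1.326) = 0.2513826 cm
L = sqrt(D / Sigma_a)
L = sqrt(0.2513826 / 0.0498)
L = 2.2467 cm

2.2467


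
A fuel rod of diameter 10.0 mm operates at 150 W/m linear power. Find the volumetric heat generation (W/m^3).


r = D / 2 / 1000 = 10.0 / 2 / 1000 = 0.005 m
q''' = q' / (pi * r^2)
q''' = 150 / (pi * 0.005^2)
q''' = 1.9099e+06 W/m^3

1.9099e+06


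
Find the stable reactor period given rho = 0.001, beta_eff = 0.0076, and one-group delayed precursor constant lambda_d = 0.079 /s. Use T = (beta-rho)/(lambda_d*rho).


T = (beta - rho) / (lambda_d * rho)
T = (0.0076 - 0.001) / (0.079 * 0.001)
T = 83.544 s

83.544


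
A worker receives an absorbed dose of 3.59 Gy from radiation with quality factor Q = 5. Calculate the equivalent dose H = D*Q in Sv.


H = D * Q
H = 3.59 * 5
H = 17.950 Sv

17.950


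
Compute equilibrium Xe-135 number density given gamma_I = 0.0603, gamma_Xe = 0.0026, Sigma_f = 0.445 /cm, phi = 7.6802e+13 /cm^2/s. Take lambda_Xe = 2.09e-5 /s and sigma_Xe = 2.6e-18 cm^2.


Xe_eq = (gamma_I + gamma_Xe) * Sigma_f * phi / (lambda_Xe + sigma_Xe * phi)
Numerator = (0.0603 + 0.0026) * 0.445 * 7.6802e+13 = 2.149726e+12
Denominator = 2.09e-5 + 2.6e-18 * 7.6802e+13 = 2.205852e-04
Xe_eq = 2.149726e+12 / 2.205852e-04 = 9.7456e+15 /cm^3

9.7456e+15


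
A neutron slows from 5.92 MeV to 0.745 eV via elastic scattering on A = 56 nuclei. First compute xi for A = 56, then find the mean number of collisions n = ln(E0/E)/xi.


xi = 1 + (A-1)^2/(2A)*ln((A-1)/(A+1)) = 0.03529286 (for A = 56)
n = ln(E0/E) / xi
n = ln(5.92e6 / 0.745) / 0.03529286
n = ln(7.946309e+06) / 0.03529286 = 450.18

450.18


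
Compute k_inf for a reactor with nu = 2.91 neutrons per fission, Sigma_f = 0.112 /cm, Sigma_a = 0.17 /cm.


k_inf = nu * Sigma_f / Sigma_a
k_inf = 2.91 * 0.112 / 0.17
k_inf = 1.9172

1.9172


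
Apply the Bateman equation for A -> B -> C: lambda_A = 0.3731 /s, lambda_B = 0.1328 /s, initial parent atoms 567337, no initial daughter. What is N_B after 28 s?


N_B(t) = lambda_A * N_A0 / (lambda_B - lambda_A) * [exp(-lambda_A*t) - exp(-lambda_B*t)]
exp(-0.3731*28) = 2.904106e-05; exp(-0.1328*28) = 0.02427277
N_B = 0.3731 * 567337 / (0.1328 - 0.3731) * (2.904106e-05 - 0.02427277)
N_B = 21356

21356


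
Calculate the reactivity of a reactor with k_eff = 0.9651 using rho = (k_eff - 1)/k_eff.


rho = (k_eff - 1) / k_eff
rho = (0.9651 - 1) / 0.9651
rho = -0.036162

-0.036162


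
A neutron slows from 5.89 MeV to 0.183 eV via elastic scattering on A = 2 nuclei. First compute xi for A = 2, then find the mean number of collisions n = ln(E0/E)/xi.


xi = 1 + (A-1)^2/(2A)*ln((A-1)/(A+1)) = 0.7253469 (for A = 2)
n = ln(E0/E) / xi
n = ln(5.89e6 / 0.183) / 0.7253469
n = ln(3.218579e+07) / 0.7253469 = 23.833

23.833


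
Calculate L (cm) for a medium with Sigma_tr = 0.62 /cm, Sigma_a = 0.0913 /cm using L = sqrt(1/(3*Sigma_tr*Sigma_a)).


D = 1 / (3 * Sigma_tr) = 1 / (3 * 0.62) = 0.5376344 cm
L = sqrt(D / Sigma_a)
L = sqrt(0.5376344 / 0.0913)
L = 2.4267 cm

2.4267


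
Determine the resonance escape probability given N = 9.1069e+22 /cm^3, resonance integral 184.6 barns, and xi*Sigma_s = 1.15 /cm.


p = exp(-N * I * 1e-24 / (xi*Sigma_s))
p = exp(-9.1069e+22 * 184.6 * 1e-24 / 1.15)
p = 4.4796e-07

4.4796e-07


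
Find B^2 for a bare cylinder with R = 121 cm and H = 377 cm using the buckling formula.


B^2 = (2.405/R)^2 + (pi/H)^2
B^2 = (2.405/121)^2 + (pi/377)^2
B^2 = 4.6450e-04 /cm^2

4.6450e-04


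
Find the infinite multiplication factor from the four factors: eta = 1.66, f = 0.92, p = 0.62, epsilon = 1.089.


k_inf = eta * f * p * epsilon
k_inf = 1.66 * 0.92 * 0.62 * 1.089
k_inf = 1.0311

1.0311


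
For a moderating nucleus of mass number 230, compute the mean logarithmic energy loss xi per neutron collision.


xi = 1 + (A-1)^2/(2A) * ln((A-1)/(A+1))
xi = 1 + (230-1)^2/(2*230) * ln((230-1)/(230 +1))
xi = 0.0086705

0.0086705


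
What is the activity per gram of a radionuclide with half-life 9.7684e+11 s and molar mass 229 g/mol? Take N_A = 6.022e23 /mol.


lambda = ln(2) / t_half = ln(2) / 9.7684e+11 = 7.095811e-13 /s
SA = lambda * N_A / M
SA = 7.095811e-13 * 6.022e23 / 229
SA = 1.8660e+09 Bq/g

1.8660e+09


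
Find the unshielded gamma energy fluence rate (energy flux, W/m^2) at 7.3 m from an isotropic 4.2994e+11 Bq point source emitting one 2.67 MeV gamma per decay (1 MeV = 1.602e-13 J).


psi = A * E * 1.602e-13 / (4*pi*r^2)
psi = 4.2994e+11 * 2.67 * 1.602e-13 / (4*pi*7.3^2)
psi = 2.7462e-04 W/m^2

2.7462e-04


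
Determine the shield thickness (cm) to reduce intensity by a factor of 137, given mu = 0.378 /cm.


x = ln(factor) / mu
x = ln(137) / 0.378
x = 13.016 cm

13.016


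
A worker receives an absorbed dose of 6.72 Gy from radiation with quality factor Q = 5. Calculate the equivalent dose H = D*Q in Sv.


H = D * Q
H = 6.72 * 5
H = 33.600 Sv

33.600


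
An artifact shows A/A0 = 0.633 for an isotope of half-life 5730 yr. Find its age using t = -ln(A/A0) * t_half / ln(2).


lambda = ln(2) / t_half = ln(2) / 5730 = 1.209681e-04 /yr
t = -ln(A/A0) / lambda
t = -ln(0.633) / 1.209681e-04
t = 3780.2 yr

3780.2


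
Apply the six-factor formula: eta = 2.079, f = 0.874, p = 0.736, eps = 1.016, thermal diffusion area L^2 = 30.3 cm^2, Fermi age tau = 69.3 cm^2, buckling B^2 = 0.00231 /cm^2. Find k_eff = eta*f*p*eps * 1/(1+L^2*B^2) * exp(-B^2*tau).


k_inf = eta*f*p*eps = 2.079*0.874*0.736*1.016 = 1.358743
P_TNL = 1/(1 + L^2*B^2) = 1/(1 + 30.3*0.00231) = 0.9345856
P_FNL = exp(-B^2*tau) = exp(-0.00231*69.3) = 0.8520731
k_eff = k_inf * P_TNL * P_FNL = 1.358743 * 0.9345856 * 0.8520731
k_eff = 1.0820

1.0820


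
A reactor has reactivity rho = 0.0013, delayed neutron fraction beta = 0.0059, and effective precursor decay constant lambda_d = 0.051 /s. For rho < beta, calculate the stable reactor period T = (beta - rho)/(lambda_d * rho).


T = (beta - rho) / (lambda_d * rho)
T = (0.0059 - 0.0013) / (0.051 * 0.0013)
T = 69.382 s

69.382


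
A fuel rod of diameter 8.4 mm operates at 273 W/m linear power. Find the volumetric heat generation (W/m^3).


r = D / 2 / 1000 = 8.4 / 2 / 1000 = 0.0042 m
q''' = q' / (pi * r^2)
q''' = 273 / (pi * 0.0042^2)
q''' = 4.9262e+06 W/m^3

4.9262e+06


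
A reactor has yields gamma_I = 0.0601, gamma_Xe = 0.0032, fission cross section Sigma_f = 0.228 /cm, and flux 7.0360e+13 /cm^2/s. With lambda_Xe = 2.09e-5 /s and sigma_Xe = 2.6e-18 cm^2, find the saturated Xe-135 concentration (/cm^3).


Xe_eq = (gamma_I + gamma_Xe) * Sigma_f * phi / (lambda_Xe + sigma_Xe * phi)
Numerator = (0.0601 + 0.0032) * 0.228 * 7.0360e+13 = 1.015464e+12
Denominator = 2.09e-5 + 2.6e-18 * 7.0360e+13 = 2.038360e-04
Xe_eq = 1.015464e+12 / 2.038360e-04 = 4.9818e+15 /cm^3

4.9818e+15


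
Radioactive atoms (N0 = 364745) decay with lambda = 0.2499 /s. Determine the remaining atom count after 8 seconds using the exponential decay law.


N = N0 * exp(-lambda * t)
N = 364745 * exp(-0.2499 * 8)
N = 49402

49402


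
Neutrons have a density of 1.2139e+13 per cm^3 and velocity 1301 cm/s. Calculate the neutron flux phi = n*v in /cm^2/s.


phi = n * v
phi = 1.2139e+13 * 1301
phi = 1.5793e+16 /cm^2/s

1.5793e+16


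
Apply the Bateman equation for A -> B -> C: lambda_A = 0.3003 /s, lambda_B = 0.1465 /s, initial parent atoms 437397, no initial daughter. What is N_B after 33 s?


N_B(t) = lambda_A * N_A0 / (lambda_B - lambda_A) * [exp(-lambda_A*t) - exp(-lambda_B*t)]
exp(-0.3003*33) = 4.968040e-05; exp(-0.1465*33) = 0.007950663
N_B = 0.3003 * 437397 / (0.1465 - 0.3003) * (4.968040e-05 - 0.007950663)
N_B = 6747.7

6747.7


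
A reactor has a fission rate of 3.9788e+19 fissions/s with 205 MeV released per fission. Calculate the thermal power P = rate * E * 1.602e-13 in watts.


P = fission_rate * E_MeV * 1.602e-13
P = 3.9788e+19 * 205 * 1.602e-13
P = 1.3067e+09 W

1.3067e+09


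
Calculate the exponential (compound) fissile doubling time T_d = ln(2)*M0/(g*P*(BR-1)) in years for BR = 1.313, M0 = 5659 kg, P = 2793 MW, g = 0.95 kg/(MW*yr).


Breeding gain G = BR - 1 = 1.313 - 1 = 0.313
Fissile production rate = g * P * G = 0.95 * 2793 * 0.313 = 830.49855 kg/yr
T_d = ln(2) * M0 / (g * P * G)
T_d = ln(2) * 5659 / 830.49855 = 4.7231 yr

4.7231


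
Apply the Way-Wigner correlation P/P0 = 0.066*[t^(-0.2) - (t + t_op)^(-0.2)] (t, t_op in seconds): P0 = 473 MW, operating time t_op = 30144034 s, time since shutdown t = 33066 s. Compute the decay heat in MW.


P/P0 = 0.066 * [t^(-0.2) - (t + t_op)^(-0.2)]
P/P0 = 0.066 * [33066^(-0.2) - (33066 + 30144034)^(-0.2)]
P/P0 = 0.066 * [0.1247739 - 0.03192012] = 0.006128349
P = 473 * 0.006128349 = 2.8987 MW

2.8987


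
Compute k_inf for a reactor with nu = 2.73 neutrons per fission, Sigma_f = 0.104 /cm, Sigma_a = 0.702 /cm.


k_inf = nu * Sigma_f / Sigma_a
k_inf = 2.73 * 0.104 / 0.702
k_inf = 0.40444

0.40444


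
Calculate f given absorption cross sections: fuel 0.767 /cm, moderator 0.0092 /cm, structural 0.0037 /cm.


f = Sigma_a_fuel / (Sigma_a_fuel + Sigma_a_mod + Sigma_a_other)
f = 0.767 / (0.767 + 0.0092 + 0.0037)
f = 0.98346

0.98346


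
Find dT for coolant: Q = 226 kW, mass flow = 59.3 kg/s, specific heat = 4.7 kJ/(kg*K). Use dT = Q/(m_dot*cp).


dT = Q / (m_dot * cp)
dT = 226 / (59.3 * 4.7)
dT = 0.81088 C

0.81088


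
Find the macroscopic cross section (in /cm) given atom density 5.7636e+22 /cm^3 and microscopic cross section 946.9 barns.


Sigma = N * sigma_barns * 1e-24
Sigma = 5.7636e+22 * 946.9 * 1e-24
Sigma = 54.576 /cm

54.576


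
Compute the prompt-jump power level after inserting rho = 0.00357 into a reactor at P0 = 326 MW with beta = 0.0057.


P1/P0 = beta / (beta - rho)
P1/P0 = 0.0057 / (0.0057 - 0.00357) = 2.676056
P1 = 326 * 2.676056 = 872.39 MW

872.39
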